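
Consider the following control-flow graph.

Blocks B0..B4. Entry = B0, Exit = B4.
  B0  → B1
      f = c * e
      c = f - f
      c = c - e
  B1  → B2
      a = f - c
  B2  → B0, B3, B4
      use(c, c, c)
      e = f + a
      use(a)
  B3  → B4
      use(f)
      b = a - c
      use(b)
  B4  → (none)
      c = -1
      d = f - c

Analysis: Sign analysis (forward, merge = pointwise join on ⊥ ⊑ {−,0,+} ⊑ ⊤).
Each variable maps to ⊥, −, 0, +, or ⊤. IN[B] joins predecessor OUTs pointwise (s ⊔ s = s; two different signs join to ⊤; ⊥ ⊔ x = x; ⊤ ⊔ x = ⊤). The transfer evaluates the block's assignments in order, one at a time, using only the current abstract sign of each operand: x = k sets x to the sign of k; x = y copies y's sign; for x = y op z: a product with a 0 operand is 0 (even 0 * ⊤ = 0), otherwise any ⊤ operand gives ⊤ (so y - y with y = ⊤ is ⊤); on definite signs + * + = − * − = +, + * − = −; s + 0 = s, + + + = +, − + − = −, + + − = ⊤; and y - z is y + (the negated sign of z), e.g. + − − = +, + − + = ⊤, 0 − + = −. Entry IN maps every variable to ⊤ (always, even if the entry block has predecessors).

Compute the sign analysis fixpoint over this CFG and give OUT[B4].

Answer: {a: ⊤, b: ⊤, c: -, d: ⊤, e: ⊤, f: ⊤}

Trace:
Converged values:
  B0:  IN=(all ⊤)  OUT=(all ⊤)
  B1:  IN=(all ⊤)  OUT=(all ⊤)
  B2:  IN=(all ⊤)  OUT=(all ⊤)
  B3:  IN=(all ⊤)  OUT=(all ⊤)
  B4:  IN=(all ⊤)  OUT={c:-; rest ⊤}

Merge at B4: IN[B4] = OUT[B2] ⊔ OUT[B3] = {a: ⊤, b: ⊤, c: ⊤, d: ⊤, e: ⊤, f: ⊤}
Applying B4's transfer function to that IN value gives OUT[B4] (row B4 above).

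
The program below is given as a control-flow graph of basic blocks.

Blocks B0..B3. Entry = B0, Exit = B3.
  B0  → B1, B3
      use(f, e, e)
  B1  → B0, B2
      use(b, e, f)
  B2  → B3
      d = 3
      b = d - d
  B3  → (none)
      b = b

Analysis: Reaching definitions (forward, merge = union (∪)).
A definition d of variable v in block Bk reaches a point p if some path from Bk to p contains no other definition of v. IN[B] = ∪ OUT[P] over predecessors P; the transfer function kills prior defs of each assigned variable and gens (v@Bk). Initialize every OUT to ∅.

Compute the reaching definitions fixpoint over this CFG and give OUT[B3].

Fixpoint table:
  B0: | IN={} | OUT={}
  B1: | IN={} | OUT={}
  B2: | IN={} | OUT={b@B2, d@B2}
  B3: | IN={b@B2, d@B2} | OUT={b@B3, d@B2}

Merge at B3: IN[B3] = OUT[B0] ⊔ OUT[B2] = {b@B2, d@B2}
Applying B3's transfer function to that IN value gives OUT[B3] (row B3 above).

Answer: {b@B3, d@B2}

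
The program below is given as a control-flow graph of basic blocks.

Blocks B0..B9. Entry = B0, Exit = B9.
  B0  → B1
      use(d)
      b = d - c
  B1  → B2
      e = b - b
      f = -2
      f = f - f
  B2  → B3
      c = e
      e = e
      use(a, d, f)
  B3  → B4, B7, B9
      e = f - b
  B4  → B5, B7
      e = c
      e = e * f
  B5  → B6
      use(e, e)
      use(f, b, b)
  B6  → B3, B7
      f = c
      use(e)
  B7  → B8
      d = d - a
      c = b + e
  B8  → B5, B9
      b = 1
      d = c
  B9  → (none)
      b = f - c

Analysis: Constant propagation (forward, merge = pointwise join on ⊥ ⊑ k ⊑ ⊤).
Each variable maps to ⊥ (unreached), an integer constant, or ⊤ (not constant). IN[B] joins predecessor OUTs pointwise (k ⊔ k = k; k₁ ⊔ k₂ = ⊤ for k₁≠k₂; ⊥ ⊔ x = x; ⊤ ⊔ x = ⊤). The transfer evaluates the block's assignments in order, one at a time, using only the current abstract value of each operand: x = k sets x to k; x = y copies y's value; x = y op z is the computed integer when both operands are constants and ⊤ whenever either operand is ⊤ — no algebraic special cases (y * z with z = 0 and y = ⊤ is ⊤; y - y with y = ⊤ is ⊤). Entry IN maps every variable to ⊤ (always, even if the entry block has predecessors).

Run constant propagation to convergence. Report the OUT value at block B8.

Fixpoint table:
  B0:  IN=(all ⊤)  OUT=(all ⊤)
  B1:  IN=(all ⊤)  OUT={f:0; rest ⊤}
  B2:  IN={f:0; rest ⊤}  OUT={f:0; rest ⊤}
  B3:  IN=(all ⊤)  OUT=(all ⊤)
  B4:  IN=(all ⊤)  OUT=(all ⊤)
  B5:  IN=(all ⊤)  OUT=(all ⊤)
  B6:  IN=(all ⊤)  OUT=(all ⊤)
  B7:  IN=(all ⊤)  OUT=(all ⊤)
  B8:  IN=(all ⊤)  OUT={b:1; rest ⊤}
  B9:  IN=(all ⊤)  OUT=(all ⊤)

Merge at B8: IN[B8] = OUT[B7] = {a: ⊤, b: ⊤, c: ⊤, d: ⊤, e: ⊤, f: ⊤}
Applying B8's transfer function to that IN value gives OUT[B8] (row B8 above).

Answer: {a: ⊤, b: 1, c: ⊤, d: ⊤, e: ⊤, f: ⊤}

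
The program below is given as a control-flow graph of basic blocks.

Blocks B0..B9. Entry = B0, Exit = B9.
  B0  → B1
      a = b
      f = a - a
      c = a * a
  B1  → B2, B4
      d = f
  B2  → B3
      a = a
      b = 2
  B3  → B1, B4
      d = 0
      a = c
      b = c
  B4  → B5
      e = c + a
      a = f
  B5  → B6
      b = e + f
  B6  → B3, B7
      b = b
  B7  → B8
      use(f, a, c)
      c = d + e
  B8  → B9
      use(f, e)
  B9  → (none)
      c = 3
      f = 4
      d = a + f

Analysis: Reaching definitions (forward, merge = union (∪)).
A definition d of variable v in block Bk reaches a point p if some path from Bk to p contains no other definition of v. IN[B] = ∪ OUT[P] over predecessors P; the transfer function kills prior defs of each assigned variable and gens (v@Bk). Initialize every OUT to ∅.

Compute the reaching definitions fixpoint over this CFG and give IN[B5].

Fixpoint table:
  B0:  IN={}  OUT={a@B0, c@B0, f@B0}
  B1:  IN={a@B0, a@B3, b@B3, c@B0, d@B3, e@B4, f@B0}  OUT={a@B0, a@B3, b@B3, c@B0, d@B1, e@B4, f@B0}
  B2:  IN={a@B0, a@B3, b@B3, c@B0, d@B1, e@B4, f@B0}  OUT={a@B2, b@B2, c@B0, d@B1, e@B4, f@B0}
  B3:  IN={a@B2, a@B4, b@B2, b@B6, c@B0, d@B1, d@B3, e@B4, f@B0}  OUT={a@B3, b@B3, c@B0, d@B3, e@B4, f@B0}
  B4:  IN={a@B0, a@B3, b@B3, c@B0, d@B1, d@B3, e@B4, f@B0}  OUT={a@B4, b@B3, c@B0, d@B1, d@B3, e@B4, f@B0}
  B5:  IN={a@B4, b@B3, c@B0, d@B1, d@B3, e@B4, f@B0}  OUT={a@B4, b@B5, c@B0, d@B1, d@B3, e@B4, f@B0}
  B6:  IN={a@B4, b@B5, c@B0, d@B1, d@B3, e@B4, f@B0}  OUT={a@B4, b@B6, c@B0, d@B1, d@B3, e@B4, f@B0}
  B7:  IN={a@B4, b@B6, c@B0, d@B1, d@B3, e@B4, f@B0}  OUT={a@B4, b@B6, c@B7, d@B1, d@B3, e@B4, f@B0}
  B8:  IN={a@B4, b@B6, c@B7, d@B1, d@B3, e@B4, f@B0}  OUT={a@B4, b@B6, c@B7, d@B1, d@B3, e@B4, f@B0}
  B9:  IN={a@B4, b@B6, c@B7, d@B1, d@B3, e@B4, f@B0}  OUT={a@B4, b@B6, c@B9, d@B9, e@B4, f@B9}

Merge at B5: IN[B5] = OUT[B4] = {a@B4, b@B3, c@B0, d@B1, d@B3, e@B4, f@B0}

Answer: {a@B4, b@B3, c@B0, d@B1, d@B3, e@B4, f@B0}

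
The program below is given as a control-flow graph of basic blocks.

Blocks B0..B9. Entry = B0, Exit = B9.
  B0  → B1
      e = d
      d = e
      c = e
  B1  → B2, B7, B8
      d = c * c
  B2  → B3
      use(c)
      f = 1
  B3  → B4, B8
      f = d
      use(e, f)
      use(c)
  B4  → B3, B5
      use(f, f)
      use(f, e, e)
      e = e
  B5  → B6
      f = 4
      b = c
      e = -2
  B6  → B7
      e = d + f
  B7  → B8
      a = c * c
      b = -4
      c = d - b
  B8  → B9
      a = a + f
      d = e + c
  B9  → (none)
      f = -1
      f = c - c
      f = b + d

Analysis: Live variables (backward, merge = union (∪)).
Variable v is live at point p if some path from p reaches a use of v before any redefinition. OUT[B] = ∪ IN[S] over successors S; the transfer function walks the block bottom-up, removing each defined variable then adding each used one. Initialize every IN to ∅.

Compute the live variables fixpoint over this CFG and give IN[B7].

Fixpoint table:
  B0:   IN={a, b, d, f}   OUT={a, b, c, e, f}
  B1:   IN={a, b, c, e, f}   OUT={a, b, c, d, e, f}
  B2:   IN={a, b, c, d, e}   OUT={a, b, c, d, e}
  B3:   IN={a, b, c, d, e}   OUT={a, b, c, d, e, f}
  B4:   IN={a, b, c, d, e, f}   OUT={a, b, c, d, e}
  B5:   IN={c, d}   OUT={c, d, f}
  B6:   IN={c, d, f}   OUT={c, d, e, f}
  B7:   IN={c, d, e, f}   OUT={a, b, c, e, f}
  B8:   IN={a, b, c, e, f}   OUT={b, c, d}
  B9:   IN={b, c, d}   OUT={}

Merge at B7: OUT[B7] = IN[B8] = {a, b, c, e, f}
Applying B7's transfer function to that OUT value gives IN[B7] (row B7 above).

Answer: {c, d, e, f}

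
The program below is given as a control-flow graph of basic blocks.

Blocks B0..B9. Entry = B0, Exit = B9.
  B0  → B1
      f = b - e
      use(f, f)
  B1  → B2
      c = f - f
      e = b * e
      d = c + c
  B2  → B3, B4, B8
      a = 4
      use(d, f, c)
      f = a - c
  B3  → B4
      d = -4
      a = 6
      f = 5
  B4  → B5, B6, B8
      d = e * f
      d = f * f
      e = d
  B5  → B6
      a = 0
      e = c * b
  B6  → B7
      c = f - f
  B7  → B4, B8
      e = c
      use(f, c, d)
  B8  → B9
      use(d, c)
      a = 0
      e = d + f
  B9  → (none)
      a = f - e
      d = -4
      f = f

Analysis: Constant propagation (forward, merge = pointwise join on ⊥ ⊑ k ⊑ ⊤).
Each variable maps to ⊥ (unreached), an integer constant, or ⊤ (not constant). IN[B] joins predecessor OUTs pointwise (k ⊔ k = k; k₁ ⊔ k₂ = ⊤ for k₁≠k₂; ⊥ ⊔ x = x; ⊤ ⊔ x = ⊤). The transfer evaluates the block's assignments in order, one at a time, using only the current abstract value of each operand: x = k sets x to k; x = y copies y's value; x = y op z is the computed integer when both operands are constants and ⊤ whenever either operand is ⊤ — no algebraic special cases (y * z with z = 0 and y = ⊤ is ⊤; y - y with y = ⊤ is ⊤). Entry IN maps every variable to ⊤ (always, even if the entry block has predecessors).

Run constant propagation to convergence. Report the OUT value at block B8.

Fixpoint table:
  B0:  IN=(all ⊤)  OUT=(all ⊤)
  B1:  IN=(all ⊤)  OUT=(all ⊤)
  B2:  IN=(all ⊤)  OUT={a:4; rest ⊤}
  B3:  IN={a:4; rest ⊤}  OUT={a:6, d:-4, f:5; rest ⊤}
  B4:  IN=(all ⊤)  OUT=(all ⊤)
  B5:  IN=(all ⊤)  OUT={a:0; rest ⊤}
  B6:  IN=(all ⊤)  OUT=(all ⊤)
  B7:  IN=(all ⊤)  OUT=(all ⊤)
  B8:  IN=(all ⊤)  OUT={a:0; rest ⊤}
  B9:  IN={a:0; rest ⊤}  OUT={d:-4; rest ⊤}

Merge at B8: IN[B8] = OUT[B2] ⊔ OUT[B4] ⊔ OUT[B7] = {a: ⊤, b: ⊤, c: ⊤, d: ⊤, e: ⊤, f: ⊤}
Applying B8's transfer function to that IN value gives OUT[B8] (row B8 above).

Answer: {a: 0, b: ⊤, c: ⊤, d: ⊤, e: ⊤, f: ⊤}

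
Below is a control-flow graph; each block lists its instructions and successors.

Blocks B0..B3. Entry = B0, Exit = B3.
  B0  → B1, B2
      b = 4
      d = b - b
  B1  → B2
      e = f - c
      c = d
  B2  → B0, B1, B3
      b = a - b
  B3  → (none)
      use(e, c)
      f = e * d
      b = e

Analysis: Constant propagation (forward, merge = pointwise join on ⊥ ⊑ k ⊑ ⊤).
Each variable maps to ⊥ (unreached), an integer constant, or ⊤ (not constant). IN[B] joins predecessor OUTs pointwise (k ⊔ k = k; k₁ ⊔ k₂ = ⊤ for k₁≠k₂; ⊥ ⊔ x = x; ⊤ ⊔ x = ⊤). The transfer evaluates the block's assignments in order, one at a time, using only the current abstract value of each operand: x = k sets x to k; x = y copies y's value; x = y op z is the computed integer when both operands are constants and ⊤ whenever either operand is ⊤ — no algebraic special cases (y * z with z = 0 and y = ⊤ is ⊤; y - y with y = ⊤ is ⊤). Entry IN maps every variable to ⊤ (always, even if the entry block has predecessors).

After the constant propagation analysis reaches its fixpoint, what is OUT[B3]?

Fixpoint table:
  B0:  IN=(all ⊤)  OUT={b:4, d:0; rest ⊤}
  B1:  IN={d:0; rest ⊤}  OUT={c:0, d:0; rest ⊤}
  B2:  IN={d:0; rest ⊤}  OUT={d:0; rest ⊤}
  B3:  IN={d:0; rest ⊤}  OUT={d:0; rest ⊤}

Merge at B3: IN[B3] = OUT[B2] = {a: ⊤, b: ⊤, c: ⊤, d: 0, e: ⊤, f: ⊤}
Applying B3's transfer function to that IN value gives OUT[B3] (row B3 above).

Answer: {a: ⊤, b: ⊤, c: ⊤, d: 0, e: ⊤, f: ⊤}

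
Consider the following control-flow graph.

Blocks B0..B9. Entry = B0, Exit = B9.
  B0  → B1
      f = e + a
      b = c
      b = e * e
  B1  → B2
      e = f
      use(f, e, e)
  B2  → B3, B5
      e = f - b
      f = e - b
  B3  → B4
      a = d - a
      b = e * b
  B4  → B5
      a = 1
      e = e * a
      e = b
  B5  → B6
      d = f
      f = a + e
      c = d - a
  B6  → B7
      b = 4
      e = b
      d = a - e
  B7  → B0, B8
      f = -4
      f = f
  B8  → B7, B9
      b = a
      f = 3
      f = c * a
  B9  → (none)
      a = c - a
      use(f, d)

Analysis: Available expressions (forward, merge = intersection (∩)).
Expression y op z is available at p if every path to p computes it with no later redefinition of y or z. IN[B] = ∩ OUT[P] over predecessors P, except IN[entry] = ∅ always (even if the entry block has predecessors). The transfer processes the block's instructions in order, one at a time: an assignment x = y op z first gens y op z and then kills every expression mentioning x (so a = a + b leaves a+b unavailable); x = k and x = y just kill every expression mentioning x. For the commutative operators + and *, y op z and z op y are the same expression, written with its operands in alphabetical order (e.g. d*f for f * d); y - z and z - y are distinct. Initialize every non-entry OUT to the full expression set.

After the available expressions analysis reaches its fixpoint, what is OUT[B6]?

Per-block solution:
  B0:   IN={}   OUT={a+e, e*e}
  B1:   IN={a+e, e*e}   OUT={}
  B2:   IN={}   OUT={e-b}
  B3:   IN={e-b}   OUT={}
  B4:   IN={}   OUT={}
  B5:   IN={}   OUT={a+e, d-a}
  B6:   IN={a+e, d-a}   OUT={a-e}
  B7:   IN={a-e}   OUT={a-e}
  B8:   IN={a-e}   OUT={a*c, a-e}
  B9:   IN={a*c, a-e}   OUT={}

Merge at B6: IN[B6] = OUT[B5] = {a+e, d-a}
Applying B6's transfer function to that IN value gives OUT[B6] (row B6 above).

Answer: {a-e}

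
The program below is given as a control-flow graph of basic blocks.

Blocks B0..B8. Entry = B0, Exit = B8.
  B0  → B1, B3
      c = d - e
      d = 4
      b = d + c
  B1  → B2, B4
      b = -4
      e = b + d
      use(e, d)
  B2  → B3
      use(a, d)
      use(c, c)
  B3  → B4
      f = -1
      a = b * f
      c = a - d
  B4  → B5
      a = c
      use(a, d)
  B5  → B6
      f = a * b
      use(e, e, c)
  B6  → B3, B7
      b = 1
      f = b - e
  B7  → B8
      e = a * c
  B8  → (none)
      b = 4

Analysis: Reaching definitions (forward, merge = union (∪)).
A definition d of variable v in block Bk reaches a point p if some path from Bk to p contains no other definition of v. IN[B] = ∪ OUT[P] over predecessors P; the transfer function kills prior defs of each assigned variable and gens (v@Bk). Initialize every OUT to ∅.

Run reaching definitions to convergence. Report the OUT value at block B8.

Per-block solution:
  B0:  IN={}  OUT={b@B0, c@B0, d@B0}
  B1:  IN={b@B0, c@B0, d@B0}  OUT={b@B1, c@B0, d@B0, e@B1}
  B2:  IN={b@B1, c@B0, d@B0, e@B1}  OUT={b@B1, c@B0, d@B0, e@B1}
  B3:  IN={a@B4, b@B0, b@B1, b@B6, c@B0, c@B3, d@B0, e@B1, f@B6}  OUT={a@B3, b@B0, b@B1, b@B6, c@B3, d@B0, e@B1, f@B3}
  B4:  IN={a@B3, b@B0, b@B1, b@B6, c@B0, c@B3, d@B0, e@B1, f@B3}  OUT={a@B4, b@B0, b@B1, b@B6, c@B0, c@B3, d@B0, e@B1, f@B3}
  B5:  IN={a@B4, b@B0, b@B1, b@B6, c@B0, c@B3, d@B0, e@B1, f@B3}  OUT={a@B4, b@B0, b@B1, b@B6, c@B0, c@B3, d@B0, e@B1, f@B5}
  B6:  IN={a@B4, b@B0, b@B1, b@B6, c@B0, c@B3, d@B0, e@B1, f@B5}  OUT={a@B4, b@B6, c@B0, c@B3, d@B0, e@B1, f@B6}
  B7:  IN={a@B4, b@B6, c@B0, c@B3, d@B0, e@B1, f@B6}  OUT={a@B4, b@B6, c@B0, c@B3, d@B0, e@B7, f@B6}
  B8:  IN={a@B4, b@B6, c@B0, c@B3, d@B0, e@B7, f@B6}  OUT={a@B4, b@B8, c@B0, c@B3, d@B0, e@B7, f@B6}

Merge at B8: IN[B8] = OUT[B7] = {a@B4, b@B6, c@B0, c@B3, d@B0, e@B7, f@B6}
Applying B8's transfer function to that IN value gives OUT[B8] (row B8 above).

Answer: {a@B4, b@B8, c@B0, c@B3, d@B0, e@B7, f@B6}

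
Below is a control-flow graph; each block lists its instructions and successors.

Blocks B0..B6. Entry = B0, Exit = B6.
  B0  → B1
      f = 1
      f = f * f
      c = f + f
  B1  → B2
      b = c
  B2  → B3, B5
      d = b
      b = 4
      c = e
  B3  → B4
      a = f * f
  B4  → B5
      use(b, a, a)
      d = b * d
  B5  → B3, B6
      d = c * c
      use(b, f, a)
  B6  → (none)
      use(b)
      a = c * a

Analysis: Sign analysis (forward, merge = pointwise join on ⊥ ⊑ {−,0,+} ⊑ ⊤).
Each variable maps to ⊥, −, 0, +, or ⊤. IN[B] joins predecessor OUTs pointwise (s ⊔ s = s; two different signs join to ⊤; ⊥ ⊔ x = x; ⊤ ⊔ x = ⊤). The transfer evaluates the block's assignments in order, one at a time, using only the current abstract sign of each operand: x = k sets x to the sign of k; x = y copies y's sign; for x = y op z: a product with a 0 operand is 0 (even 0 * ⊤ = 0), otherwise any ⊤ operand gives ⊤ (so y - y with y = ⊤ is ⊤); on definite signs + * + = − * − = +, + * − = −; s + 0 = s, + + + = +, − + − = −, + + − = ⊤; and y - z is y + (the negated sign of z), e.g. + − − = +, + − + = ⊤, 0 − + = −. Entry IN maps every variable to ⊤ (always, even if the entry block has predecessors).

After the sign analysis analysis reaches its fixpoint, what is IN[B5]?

Answer: {a: ⊤, b: +, c: ⊤, d: ⊤, e: ⊤, f: +}

Trace:
Converged values:
  B0:  IN=(all ⊤)  OUT={c:+, f:+; rest ⊤}
  B1:  IN={c:+, f:+; rest ⊤}  OUT={b:+, c:+, f:+; rest ⊤}
  B2:  IN={b:+, c:+, f:+; rest ⊤}  OUT={b:+, d:+, f:+; rest ⊤}
  B3:  IN={b:+, f:+; rest ⊤}  OUT={a:+, b:+, f:+; rest ⊤}
  B4:  IN={a:+, b:+, f:+; rest ⊤}  OUT={a:+, b:+, f:+; rest ⊤}
  B5:  IN={b:+, f:+; rest ⊤}  OUT={b:+, f:+; rest ⊤}
  B6:  IN={b:+, f:+; rest ⊤}  OUT={b:+, f:+; rest ⊤}

Merge at B5: IN[B5] = OUT[B2] ⊔ OUT[B4] = {a: ⊤, b: +, c: ⊤, d: ⊤, e: ⊤, f: +}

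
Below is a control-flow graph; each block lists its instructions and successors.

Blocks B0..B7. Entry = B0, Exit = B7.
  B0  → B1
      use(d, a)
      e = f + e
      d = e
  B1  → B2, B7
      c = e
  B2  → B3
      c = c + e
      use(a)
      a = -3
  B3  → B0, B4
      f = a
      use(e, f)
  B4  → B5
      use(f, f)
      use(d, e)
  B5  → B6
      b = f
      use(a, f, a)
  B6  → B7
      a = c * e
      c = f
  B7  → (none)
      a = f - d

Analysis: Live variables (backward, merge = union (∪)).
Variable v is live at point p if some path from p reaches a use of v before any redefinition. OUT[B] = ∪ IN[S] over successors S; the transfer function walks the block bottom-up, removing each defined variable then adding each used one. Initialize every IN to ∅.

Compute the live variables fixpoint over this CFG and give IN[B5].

Per-block solution:
  B0:   IN={a, d, e, f}   OUT={a, d, e, f}
  B1:   IN={a, d, e, f}   OUT={a, c, d, e, f}
  B2:   IN={a, c, d, e}   OUT={a, c, d, e}
  B3:   IN={a, c, d, e}   OUT={a, c, d, e, f}
  B4:   IN={a, c, d, e, f}   OUT={a, c, d, e, f}
  B5:   IN={a, c, d, e, f}   OUT={c, d, e, f}
  B6:   IN={c, d, e, f}   OUT={d, f}
  B7:   IN={d, f}   OUT={}

Merge at B5: OUT[B5] = IN[B6] = {c, d, e, f}
Applying B5's transfer function to that OUT value gives IN[B5] (row B5 above).

Answer: {a, c, d, e, f}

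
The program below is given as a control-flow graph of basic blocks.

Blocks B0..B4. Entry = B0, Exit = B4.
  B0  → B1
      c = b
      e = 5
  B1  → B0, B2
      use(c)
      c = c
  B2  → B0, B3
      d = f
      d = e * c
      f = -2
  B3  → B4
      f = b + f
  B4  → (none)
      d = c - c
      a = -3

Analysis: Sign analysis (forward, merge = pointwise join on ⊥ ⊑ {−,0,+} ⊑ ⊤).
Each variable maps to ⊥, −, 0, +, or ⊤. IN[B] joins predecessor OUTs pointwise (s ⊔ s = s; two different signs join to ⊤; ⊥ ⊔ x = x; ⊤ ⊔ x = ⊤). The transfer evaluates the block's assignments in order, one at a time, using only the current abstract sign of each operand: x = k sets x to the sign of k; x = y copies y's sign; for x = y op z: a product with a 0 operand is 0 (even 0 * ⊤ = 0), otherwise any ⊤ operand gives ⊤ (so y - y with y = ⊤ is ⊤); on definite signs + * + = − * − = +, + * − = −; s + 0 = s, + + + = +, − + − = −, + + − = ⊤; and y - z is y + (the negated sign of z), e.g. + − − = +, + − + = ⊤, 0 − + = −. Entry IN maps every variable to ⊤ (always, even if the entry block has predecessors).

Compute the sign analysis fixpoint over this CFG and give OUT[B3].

Fixpoint table:
  B0: | IN=(all ⊤) | OUT={e:+; rest ⊤}
  B1: | IN={e:+; rest ⊤} | OUT={e:+; rest ⊤}
  B2: | IN={e:+; rest ⊤} | OUT={e:+, f:-; rest ⊤}
  B3: | IN={e:+, f:-; rest ⊤} | OUT={e:+; rest ⊤}
  B4: | IN={e:+; rest ⊤} | OUT={a:-, e:+; rest ⊤}

Merge at B3: IN[B3] = OUT[B2] = {a: ⊤, b: ⊤, c: ⊤, d: ⊤, e: +, f: -}
Applying B3's transfer function to that IN value gives OUT[B3] (row B3 above).

Answer: {a: ⊤, b: ⊤, c: ⊤, d: ⊤, e: +, f: ⊤}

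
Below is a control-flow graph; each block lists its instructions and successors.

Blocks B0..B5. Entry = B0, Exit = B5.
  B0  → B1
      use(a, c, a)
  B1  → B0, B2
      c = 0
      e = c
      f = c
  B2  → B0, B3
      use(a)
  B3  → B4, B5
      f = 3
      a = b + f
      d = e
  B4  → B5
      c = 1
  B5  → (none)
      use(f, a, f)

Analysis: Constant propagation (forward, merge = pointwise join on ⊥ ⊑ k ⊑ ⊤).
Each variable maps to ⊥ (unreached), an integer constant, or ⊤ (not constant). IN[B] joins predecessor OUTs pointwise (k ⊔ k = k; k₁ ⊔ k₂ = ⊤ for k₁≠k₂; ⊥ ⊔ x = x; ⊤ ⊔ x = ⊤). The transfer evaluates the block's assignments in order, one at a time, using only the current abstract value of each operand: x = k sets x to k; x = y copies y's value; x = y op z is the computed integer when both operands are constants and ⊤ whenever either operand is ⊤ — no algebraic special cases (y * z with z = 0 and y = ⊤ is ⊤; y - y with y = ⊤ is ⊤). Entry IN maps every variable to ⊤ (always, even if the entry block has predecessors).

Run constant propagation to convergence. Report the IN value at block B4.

Answer: {a: ⊤, b: ⊤, c: 0, d: 0, e: 0, f: 3}

Working:
Fixpoint table:
  B0: | IN=(all ⊤) | OUT=(all ⊤)
  B1: | IN=(all ⊤) | OUT={c:0, e:0, f:0; rest ⊤}
  B2: | IN={c:0, e:0, f:0; rest ⊤} | OUT={c:0, e:0, f:0; rest ⊤}
  B3: | IN={c:0, e:0, f:0; rest ⊤} | OUT={c:0, d:0, e:0, f:3; rest ⊤}
  B4: | IN={c:0, d:0, e:0, f:3; rest ⊤} | OUT={c:1, d:0, e:0, f:3; rest ⊤}
  B5: | IN={d:0, e:0, f:3; rest ⊤} | OUT={d:0, e:0, f:3; rest ⊤}

Merge at B4: IN[B4] = OUT[B3] = {a: ⊤, b: ⊤, c: 0, d: 0, e: 0, f: 3}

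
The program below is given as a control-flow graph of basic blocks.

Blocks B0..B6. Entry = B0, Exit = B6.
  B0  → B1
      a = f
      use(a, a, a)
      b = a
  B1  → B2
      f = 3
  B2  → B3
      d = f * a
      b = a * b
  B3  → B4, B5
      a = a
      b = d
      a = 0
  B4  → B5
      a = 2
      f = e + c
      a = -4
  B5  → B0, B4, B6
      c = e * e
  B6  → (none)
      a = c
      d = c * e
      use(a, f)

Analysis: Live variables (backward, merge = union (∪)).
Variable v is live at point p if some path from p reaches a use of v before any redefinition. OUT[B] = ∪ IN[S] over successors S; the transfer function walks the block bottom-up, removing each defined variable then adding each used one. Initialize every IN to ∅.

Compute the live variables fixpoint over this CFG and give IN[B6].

Answer: {c, e, f}

Derivation:
Converged values:
  B0: | IN={c, e, f} | OUT={a, b, c, e}
  B1: | IN={a, b, c, e} | OUT={a, b, c, e, f}
  B2: | IN={a, b, c, e, f} | OUT={a, c, d, e, f}
  B3: | IN={a, c, d, e, f} | OUT={c, e, f}
  B4: | IN={c, e} | OUT={e, f}
  B5: | IN={e, f} | OUT={c, e, f}
  B6: | IN={c, e, f} | OUT={}

B6 is the boundary node: OUT[B6] = {}
Applying B6's transfer function to that OUT value gives IN[B6] (row B6 above).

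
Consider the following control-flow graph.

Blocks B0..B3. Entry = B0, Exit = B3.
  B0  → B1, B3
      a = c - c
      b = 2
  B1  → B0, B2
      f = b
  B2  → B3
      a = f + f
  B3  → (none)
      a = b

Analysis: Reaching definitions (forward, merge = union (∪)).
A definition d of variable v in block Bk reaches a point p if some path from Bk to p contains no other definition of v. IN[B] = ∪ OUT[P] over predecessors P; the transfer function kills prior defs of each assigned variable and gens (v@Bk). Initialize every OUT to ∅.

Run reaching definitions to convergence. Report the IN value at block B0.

Fixpoint table:
  B0:   IN={a@B0, b@B0, f@B1}   OUT={a@B0, b@B0, f@B1}
  B1:   IN={a@B0, b@B0, f@B1}   OUT={a@B0, b@B0, f@B1}
  B2:   IN={a@B0, b@B0, f@B1}   OUT={a@B2, b@B0, f@B1}
  B3:   IN={a@B0, a@B2, b@B0, f@B1}   OUT={a@B3, b@B0, f@B1}

Merge at B0 (entry node, so the boundary value {} is joined with the incoming edge(s)): IN[B0] = {} ⊔ OUT[B1] = {a@B0, b@B0, f@B1}

Answer: {a@B0, b@B0, f@B1}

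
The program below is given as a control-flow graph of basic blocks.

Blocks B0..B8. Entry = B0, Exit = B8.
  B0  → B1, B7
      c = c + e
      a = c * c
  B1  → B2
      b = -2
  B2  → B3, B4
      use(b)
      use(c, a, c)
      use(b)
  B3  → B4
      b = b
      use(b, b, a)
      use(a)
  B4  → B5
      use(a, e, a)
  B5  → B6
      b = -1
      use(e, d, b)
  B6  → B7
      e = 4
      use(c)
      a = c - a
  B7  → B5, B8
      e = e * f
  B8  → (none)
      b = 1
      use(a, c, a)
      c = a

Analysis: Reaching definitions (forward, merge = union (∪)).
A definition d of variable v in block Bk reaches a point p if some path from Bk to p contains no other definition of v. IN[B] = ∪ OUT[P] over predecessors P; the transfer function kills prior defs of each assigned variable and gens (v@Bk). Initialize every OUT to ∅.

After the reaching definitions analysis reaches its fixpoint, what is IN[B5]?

Answer: {a@B0, a@B6, b@B1, b@B3, b@B5, c@B0, e@B7}

Trace:
Per-block solution:
  B0:   IN={}   OUT={a@B0, c@B0}
  B1:   IN={a@B0, c@B0}   OUT={a@B0, b@B1, c@B0}
  B2:   IN={a@B0, b@B1, c@B0}   OUT={a@B0, b@B1, c@B0}
  B3:   IN={a@B0, b@B1, c@B0}   OUT={a@B0, b@B3, c@B0}
  B4:   IN={a@B0, b@B1, b@B3, c@B0}   OUT={a@B0, b@B1, b@B3, c@B0}
  B5:   IN={a@B0, a@B6, b@B1, b@B3, b@B5, c@B0, e@B7}   OUT={a@B0, a@B6, b@B5, c@B0, e@B7}
  B6:   IN={a@B0, a@B6, b@B5, c@B0, e@B7}   OUT={a@B6, b@B5, c@B0, e@B6}
  B7:   IN={a@B0, a@B6, b@B5, c@B0, e@B6}   OUT={a@B0, a@B6, b@B5, c@B0, e@B7}
  B8:   IN={a@B0, a@B6, b@B5, c@B0, e@B7}   OUT={a@B0, a@B6, b@B8, c@B8, e@B7}

Merge at B5: IN[B5] = OUT[B4] ⊔ OUT[B7] = {a@B0, a@B6, b@B1, b@B3, b@B5, c@B0, e@B7}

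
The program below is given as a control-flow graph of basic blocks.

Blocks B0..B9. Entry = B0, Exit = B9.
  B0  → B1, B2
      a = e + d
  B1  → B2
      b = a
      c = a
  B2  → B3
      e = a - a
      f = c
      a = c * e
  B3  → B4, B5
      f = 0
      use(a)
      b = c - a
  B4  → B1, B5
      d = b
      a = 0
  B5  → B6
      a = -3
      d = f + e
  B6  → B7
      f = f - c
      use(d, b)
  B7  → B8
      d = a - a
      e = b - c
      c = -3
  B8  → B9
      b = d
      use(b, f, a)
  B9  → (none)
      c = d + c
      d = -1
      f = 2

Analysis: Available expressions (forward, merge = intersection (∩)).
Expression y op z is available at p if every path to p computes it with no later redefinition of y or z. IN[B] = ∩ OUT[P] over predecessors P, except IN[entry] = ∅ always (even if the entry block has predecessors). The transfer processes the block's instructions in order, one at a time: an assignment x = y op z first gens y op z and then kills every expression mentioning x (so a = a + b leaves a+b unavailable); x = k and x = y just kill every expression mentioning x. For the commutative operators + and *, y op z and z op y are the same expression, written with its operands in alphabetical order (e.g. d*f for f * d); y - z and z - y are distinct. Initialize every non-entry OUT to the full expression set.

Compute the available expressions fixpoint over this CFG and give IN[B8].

Fixpoint table:
  B0:   IN={}   OUT={d+e}
  B1:   IN={}   OUT={}
  B2:   IN={}   OUT={c*e}
  B3:   IN={c*e}   OUT={c*e, c-a}
  B4:   IN={c*e, c-a}   OUT={c*e}
  B5:   IN={c*e}   OUT={c*e, e+f}
  B6:   IN={c*e, e+f}   OUT={c*e}
  B7:   IN={c*e}   OUT={a-a}
  B8:   IN={a-a}   OUT={a-a}
  B9:   IN={a-a}   OUT={a-a}

Merge at B8: IN[B8] = OUT[B7] = {a-a}

Answer: {a-a}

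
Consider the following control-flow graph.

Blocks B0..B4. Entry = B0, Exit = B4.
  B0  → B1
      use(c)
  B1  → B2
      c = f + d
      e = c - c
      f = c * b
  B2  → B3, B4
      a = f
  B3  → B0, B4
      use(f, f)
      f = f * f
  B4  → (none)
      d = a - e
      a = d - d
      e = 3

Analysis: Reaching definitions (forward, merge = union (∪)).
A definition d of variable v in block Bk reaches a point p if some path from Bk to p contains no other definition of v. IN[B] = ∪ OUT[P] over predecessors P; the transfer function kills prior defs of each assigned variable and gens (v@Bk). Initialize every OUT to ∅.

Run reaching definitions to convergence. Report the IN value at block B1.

Answer: {a@B2, c@B1, e@B1, f@B3}

Trace:
Converged values:
  B0:  IN={a@B2, c@B1, e@B1, f@B3}  OUT={a@B2, c@B1, e@B1, f@B3}
  B1:  IN={a@B2, c@B1, e@B1, f@B3}  OUT={a@B2, c@B1, e@B1, f@B1}
  B2:  IN={a@B2, c@B1, e@B1, f@B1}  OUT={a@B2, c@B1, e@B1, f@B1}
  B3:  IN={a@B2, c@B1, e@B1, f@B1}  OUT={a@B2, c@B1, e@B1, f@B3}
  B4:  IN={a@B2, c@B1, e@B1, f@B1, f@B3}  OUT={a@B4, c@B1, d@B4, e@B4, f@B1, f@B3}

Merge at B1: IN[B1] = OUT[B0] = {a@B2, c@B1, e@B1, f@B3}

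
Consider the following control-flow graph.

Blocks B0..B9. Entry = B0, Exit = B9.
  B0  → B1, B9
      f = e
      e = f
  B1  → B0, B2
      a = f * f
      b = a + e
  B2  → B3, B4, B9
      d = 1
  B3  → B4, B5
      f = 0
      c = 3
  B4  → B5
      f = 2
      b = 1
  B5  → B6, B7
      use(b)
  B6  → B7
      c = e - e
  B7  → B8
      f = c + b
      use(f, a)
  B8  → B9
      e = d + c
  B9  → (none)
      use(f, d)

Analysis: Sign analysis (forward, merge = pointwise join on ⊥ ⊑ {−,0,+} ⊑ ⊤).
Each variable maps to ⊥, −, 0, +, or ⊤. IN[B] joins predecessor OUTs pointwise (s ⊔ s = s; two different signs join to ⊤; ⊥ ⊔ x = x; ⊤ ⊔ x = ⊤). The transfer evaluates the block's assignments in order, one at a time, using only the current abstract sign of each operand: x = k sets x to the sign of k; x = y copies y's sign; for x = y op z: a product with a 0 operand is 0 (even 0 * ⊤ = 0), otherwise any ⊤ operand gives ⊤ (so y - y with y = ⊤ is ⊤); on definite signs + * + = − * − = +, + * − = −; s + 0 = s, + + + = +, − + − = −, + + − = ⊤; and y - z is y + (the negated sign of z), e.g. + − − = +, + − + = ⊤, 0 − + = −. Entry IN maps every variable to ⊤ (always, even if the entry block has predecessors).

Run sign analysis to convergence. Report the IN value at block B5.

Answer: {a: ⊤, b: ⊤, c: ⊤, d: +, e: ⊤, f: ⊤}

Trace:
Converged values:
  B0: | IN=(all ⊤) | OUT=(all ⊤)
  B1: | IN=(all ⊤) | OUT=(all ⊤)
  B2: | IN=(all ⊤) | OUT={d:+; rest ⊤}
  B3: | IN={d:+; rest ⊤} | OUT={c:+, d:+, f:0; rest ⊤}
  B4: | IN={d:+; rest ⊤} | OUT={b:+, d:+, f:+; rest ⊤}
  B5: | IN={d:+; rest ⊤} | OUT={d:+; rest ⊤}
  B6: | IN={d:+; rest ⊤} | OUT={d:+; rest ⊤}
  B7: | IN={d:+; rest ⊤} | OUT={d:+; rest ⊤}
  B8: | IN={d:+; rest ⊤} | OUT={d:+; rest ⊤}
  B9: | IN=(all ⊤) | OUT=(all ⊤)

Merge at B5: IN[B5] = OUT[B3] ⊔ OUT[B4] = {a: ⊤, b: ⊤, c: ⊤, d: +, e: ⊤, f: ⊤}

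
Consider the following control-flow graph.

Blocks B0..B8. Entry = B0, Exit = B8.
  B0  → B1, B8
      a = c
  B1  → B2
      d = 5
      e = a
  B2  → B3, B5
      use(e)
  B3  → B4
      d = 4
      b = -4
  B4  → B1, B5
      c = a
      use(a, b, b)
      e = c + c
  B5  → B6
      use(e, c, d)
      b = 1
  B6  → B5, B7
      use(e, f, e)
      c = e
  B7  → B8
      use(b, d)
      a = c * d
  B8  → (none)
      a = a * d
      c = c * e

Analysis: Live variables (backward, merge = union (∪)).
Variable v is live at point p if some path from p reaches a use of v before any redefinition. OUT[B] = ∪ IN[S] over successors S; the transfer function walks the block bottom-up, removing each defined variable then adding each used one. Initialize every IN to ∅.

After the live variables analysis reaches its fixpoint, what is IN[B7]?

Per-block solution:
  B0:   IN={c, d, e, f}   OUT={a, c, d, e, f}
  B1:   IN={a, c, f}   OUT={a, c, d, e, f}
  B2:   IN={a, c, d, e, f}   OUT={a, c, d, e, f}
  B3:   IN={a, f}   OUT={a, b, d, f}
  B4:   IN={a, b, d, f}   OUT={a, c, d, e, f}
  B5:   IN={c, d, e, f}   OUT={b, d, e, f}
  B6:   IN={b, d, e, f}   OUT={b, c, d, e, f}
  B7:   IN={b, c, d, e}   OUT={a, c, d, e}
  B8:   IN={a, c, d, e}   OUT={}

Merge at B7: OUT[B7] = IN[B8] = {a, c, d, e}
Applying B7's transfer function to that OUT value gives IN[B7] (row B7 above).

Answer: {b, c, d, e}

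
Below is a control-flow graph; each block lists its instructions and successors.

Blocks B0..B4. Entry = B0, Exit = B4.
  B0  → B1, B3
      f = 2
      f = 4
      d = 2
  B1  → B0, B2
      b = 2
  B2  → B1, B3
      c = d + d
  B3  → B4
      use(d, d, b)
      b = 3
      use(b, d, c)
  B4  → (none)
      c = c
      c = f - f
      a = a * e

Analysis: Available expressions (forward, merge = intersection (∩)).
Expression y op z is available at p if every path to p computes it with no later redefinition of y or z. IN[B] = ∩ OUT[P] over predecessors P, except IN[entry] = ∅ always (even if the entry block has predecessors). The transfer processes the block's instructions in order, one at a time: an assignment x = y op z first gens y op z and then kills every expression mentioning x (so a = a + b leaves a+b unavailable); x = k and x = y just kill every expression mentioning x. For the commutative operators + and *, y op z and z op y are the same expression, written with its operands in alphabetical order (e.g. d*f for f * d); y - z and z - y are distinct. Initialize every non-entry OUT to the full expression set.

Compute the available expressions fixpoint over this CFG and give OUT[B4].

Fixpoint table:
  B0: | IN={} | OUT={}
  B1: | IN={} | OUT={}
  B2: | IN={} | OUT={d+d}
  B3: | IN={} | OUT={}
  B4: | IN={} | OUT={f-f}

Merge at B4: IN[B4] = OUT[B3] = {}
Applying B4's transfer function to that IN value gives OUT[B4] (row B4 above).

Answer: {f-f}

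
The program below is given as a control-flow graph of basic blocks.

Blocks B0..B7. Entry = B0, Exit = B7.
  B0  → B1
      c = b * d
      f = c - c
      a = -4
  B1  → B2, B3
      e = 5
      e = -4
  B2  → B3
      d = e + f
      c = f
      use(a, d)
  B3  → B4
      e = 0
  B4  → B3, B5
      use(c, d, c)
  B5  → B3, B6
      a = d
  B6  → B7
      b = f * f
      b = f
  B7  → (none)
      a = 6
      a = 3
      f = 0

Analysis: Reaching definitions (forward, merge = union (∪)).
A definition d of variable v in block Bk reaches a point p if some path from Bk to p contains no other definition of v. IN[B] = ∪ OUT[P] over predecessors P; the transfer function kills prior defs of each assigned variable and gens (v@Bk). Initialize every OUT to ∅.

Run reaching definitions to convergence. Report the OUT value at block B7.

Answer: {a@B7, b@B6, c@B0, c@B2, d@B2, e@B3, f@B7}

Trace:
Fixpoint table:
  B0:   IN={}   OUT={a@B0, c@B0, f@B0}
  B1:   IN={a@B0, c@B0, f@B0}   OUT={a@B0, c@B0, e@B1, f@B0}
  B2:   IN={a@B0, c@B0, e@B1, f@B0}   OUT={a@B0, c@B2, d@B2, e@B1, f@B0}
  B3:   IN={a@B0, a@B5, c@B0, c@B2, d@B2, e@B1, e@B3, f@B0}   OUT={a@B0, a@B5, c@B0, c@B2, d@B2, e@B3, f@B0}
  B4:   IN={a@B0, a@B5, c@B0, c@B2, d@B2, e@B3, f@B0}   OUT={a@B0, a@B5, c@B0, c@B2, d@B2, e@B3, f@B0}
  B5:   IN={a@B0, a@B5, c@B0, c@B2, d@B2, e@B3, f@B0}   OUT={a@B5, c@B0, c@B2, d@B2, e@B3, f@B0}
  B6:   IN={a@B5, c@B0, c@B2, d@B2, e@B3, f@B0}   OUT={a@B5, b@B6, c@B0, c@B2, d@B2, e@B3, f@B0}
  B7:   IN={a@B5, b@B6, c@B0, c@B2, d@B2, e@B3, f@B0}   OUT={a@B7, b@B6, c@B0, c@B2, d@B2, e@B3, f@B7}

Merge at B7: IN[B7] = OUT[B6] = {a@B5, b@B6, c@B0, c@B2, d@B2, e@B3, f@B0}
Applying B7's transfer function to that IN value gives OUT[B7] (row B7 above).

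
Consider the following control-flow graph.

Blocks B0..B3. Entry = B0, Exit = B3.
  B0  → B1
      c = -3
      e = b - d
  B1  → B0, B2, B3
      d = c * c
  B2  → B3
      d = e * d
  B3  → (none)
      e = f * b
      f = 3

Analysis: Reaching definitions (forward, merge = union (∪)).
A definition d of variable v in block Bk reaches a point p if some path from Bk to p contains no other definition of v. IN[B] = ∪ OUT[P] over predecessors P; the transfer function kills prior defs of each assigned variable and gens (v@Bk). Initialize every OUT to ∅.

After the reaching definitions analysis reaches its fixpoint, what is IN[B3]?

Fixpoint table:
  B0: | IN={c@B0, d@B1, e@B0} | OUT={c@B0, d@B1, e@B0}
  B1: | IN={c@B0, d@B1, e@B0} | OUT={c@B0, d@B1, e@B0}
  B2: | IN={c@B0, d@B1, e@B0} | OUT={c@B0, d@B2, e@B0}
  B3: | IN={c@B0, d@B1, d@B2, e@B0} | OUT={c@B0, d@B1, d@B2, e@B3, f@B3}

Merge at B3: IN[B3] = OUT[B1] ⊔ OUT[B2] = {c@B0, d@B1, d@B2, e@B0}

Answer: {c@B0, d@B1, d@B2, e@B0}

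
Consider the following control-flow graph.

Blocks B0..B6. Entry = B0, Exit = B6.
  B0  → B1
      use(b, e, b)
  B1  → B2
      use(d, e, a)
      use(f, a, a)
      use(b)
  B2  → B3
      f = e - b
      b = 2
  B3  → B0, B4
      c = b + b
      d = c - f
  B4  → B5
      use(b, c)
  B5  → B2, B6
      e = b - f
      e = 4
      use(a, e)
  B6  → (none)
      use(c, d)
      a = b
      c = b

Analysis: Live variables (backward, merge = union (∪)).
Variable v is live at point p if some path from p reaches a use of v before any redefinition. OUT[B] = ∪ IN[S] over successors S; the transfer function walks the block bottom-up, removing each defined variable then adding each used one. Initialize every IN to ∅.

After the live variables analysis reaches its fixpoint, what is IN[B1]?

Per-block solution:
  B0:  IN={a, b, d, e, f}  OUT={a, b, d, e, f}
  B1:  IN={a, b, d, e, f}  OUT={a, b, e}
  B2:  IN={a, b, e}  OUT={a, b, e, f}
  B3:  IN={a, b, e, f}  OUT={a, b, c, d, e, f}
  B4:  IN={a, b, c, d, f}  OUT={a, b, c, d, f}
  B5:  IN={a, b, c, d, f}  OUT={a, b, c, d, e}
  B6:  IN={b, c, d}  OUT={}

Merge at B1: OUT[B1] = IN[B2] = {a, b, e}
Applying B1's transfer function to that OUT value gives IN[B1] (row B1 above).

Answer: {a, b, d, e, f}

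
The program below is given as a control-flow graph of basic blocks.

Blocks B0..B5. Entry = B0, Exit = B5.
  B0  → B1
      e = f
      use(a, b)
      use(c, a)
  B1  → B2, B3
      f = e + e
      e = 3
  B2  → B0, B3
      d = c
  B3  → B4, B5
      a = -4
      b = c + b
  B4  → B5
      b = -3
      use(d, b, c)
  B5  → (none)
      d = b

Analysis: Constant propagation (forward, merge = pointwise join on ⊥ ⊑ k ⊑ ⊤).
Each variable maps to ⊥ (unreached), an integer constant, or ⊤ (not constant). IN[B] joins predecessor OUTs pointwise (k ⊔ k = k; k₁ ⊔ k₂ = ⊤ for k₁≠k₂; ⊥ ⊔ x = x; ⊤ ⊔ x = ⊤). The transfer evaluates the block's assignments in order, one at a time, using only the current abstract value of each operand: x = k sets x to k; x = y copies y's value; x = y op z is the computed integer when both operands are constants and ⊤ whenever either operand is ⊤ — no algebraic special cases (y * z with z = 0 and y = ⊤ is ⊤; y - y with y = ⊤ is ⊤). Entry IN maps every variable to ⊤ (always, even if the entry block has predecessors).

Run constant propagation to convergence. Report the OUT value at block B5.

Answer: {a: -4, b: ⊤, c: ⊤, d: ⊤, e: 3, f: ⊤}

Trace:
Fixpoint table:
  B0:  IN=(all ⊤)  OUT=(all ⊤)
  B1:  IN=(all ⊤)  OUT={e:3; rest ⊤}
  B2:  IN={e:3; rest ⊤}  OUT={e:3; rest ⊤}
  B3:  IN={e:3; rest ⊤}  OUT={a:-4, e:3; rest ⊤}
  B4:  IN={a:-4, e:3; rest ⊤}  OUT={a:-4, b:-3, e:3; rest ⊤}
  B5:  IN={a:-4, e:3; rest ⊤}  OUT={a:-4, e:3; rest ⊤}

Merge at B5: IN[B5] = OUT[B3] ⊔ OUT[B4] = {a: -4, b: ⊤, c: ⊤, d: ⊤, e: 3, f: ⊤}
Applying B5's transfer function to that IN value gives OUT[B5] (row B5 above).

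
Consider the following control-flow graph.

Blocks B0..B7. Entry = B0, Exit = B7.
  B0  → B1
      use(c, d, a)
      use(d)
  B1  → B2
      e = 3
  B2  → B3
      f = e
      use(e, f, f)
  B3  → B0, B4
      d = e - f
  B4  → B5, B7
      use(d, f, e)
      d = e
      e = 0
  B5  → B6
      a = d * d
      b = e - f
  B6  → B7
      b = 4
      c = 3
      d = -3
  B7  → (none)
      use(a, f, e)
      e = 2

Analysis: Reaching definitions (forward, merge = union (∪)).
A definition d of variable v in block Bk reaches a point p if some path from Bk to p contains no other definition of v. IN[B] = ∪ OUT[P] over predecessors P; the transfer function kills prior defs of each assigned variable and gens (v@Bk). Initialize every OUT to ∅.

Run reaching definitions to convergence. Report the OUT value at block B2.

Answer: {d@B3, e@B1, f@B2}

Working:
Per-block solution:
  B0: | IN={d@B3, e@B1, f@B2} | OUT={d@B3, e@B1, f@B2}
  B1: | IN={d@B3, e@B1, f@B2} | OUT={d@B3, e@B1, f@B2}
  B2: | IN={d@B3, e@B1, f@B2} | OUT={d@B3, e@B1, f@B2}
  B3: | IN={d@B3, e@B1, f@B2} | OUT={d@B3, e@B1, f@B2}
  B4: | IN={d@B3, e@B1, f@B2} | OUT={d@B4, e@B4, f@B2}
  B5: | IN={d@B4, e@B4, f@B2} | OUT={a@B5, b@B5, d@B4, e@B4, f@B2}
  B6: | IN={a@B5, b@B5, d@B4, e@B4, f@B2} | OUT={a@B5, b@B6, c@B6, d@B6, e@B4, f@B2}
  B7: | IN={a@B5, b@B6, c@B6, d@B4, d@B6, e@B4, f@B2} | OUT={a@B5, b@B6, c@B6, d@B4, d@B6, e@B7, f@B2}

Merge at B2: IN[B2] = OUT[B1] = {d@B3, e@B1, f@B2}
Applying B2's transfer function to that IN value gives OUT[B2] (row B2 above).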